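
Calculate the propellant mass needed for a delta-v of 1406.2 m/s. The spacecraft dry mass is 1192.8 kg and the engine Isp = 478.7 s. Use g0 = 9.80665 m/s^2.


ve = Isp * g0 = 478.7 * 9.80665 = 4694.443355 m/s
mass ratio = exp(dv/ve) = exp(1406.2/4694.443355) = 1.34924561
m_prop = m_dry * (mr - 1) = 1192.8 * (1.34924561 - 1)
m_prop = 416.5802 kg

416.5802 kg


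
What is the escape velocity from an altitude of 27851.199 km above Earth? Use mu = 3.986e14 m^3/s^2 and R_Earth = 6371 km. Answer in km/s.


r = 6371.0 + 27851.199 = 34222.1990 km = 3.4222199e+07 m
v_esc = sqrt(2*mu/r) = sqrt(2*3.986e14 / 3.4222199e+07)
v_esc = 4826.4709 m/s = 4.8265 km/s

4.8265 km/s


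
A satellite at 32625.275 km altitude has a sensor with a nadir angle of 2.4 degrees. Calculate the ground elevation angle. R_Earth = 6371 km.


r = R_E + alt = 38996.2750 km
Law of sines in the satellite / Earth-center / ground-point triangle:
  sin(nadir)/R_E = sin(90 + el)/r  =>  cos(el) = (r/R_E)*sin(nadir)
cos(el) = (38996.2750 / 6371.0000) * sin(2.4 deg) = 0.2563168
el = arccos(0.2563168) = 75.1484 deg
(Earth-central angle = 90 - nadir - el = 12.4516 deg)

75.1484 degrees


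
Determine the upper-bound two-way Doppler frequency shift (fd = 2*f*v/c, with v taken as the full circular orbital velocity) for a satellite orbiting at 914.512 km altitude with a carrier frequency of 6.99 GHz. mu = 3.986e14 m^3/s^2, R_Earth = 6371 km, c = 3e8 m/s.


r = 7.285512e+06 m
v = sqrt(mu/r) = 7396.7103 m/s (worst-case radial velocity)
f = 6.99 GHz = 6.99e+09 Hz
fd = 2*f*v/c = 2*6.99e+09*7396.7103/3.0e+08
fd = 344686.6990 Hz

344686.6990 Hz


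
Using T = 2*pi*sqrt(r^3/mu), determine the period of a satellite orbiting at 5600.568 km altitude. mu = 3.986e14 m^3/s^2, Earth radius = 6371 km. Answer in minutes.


r = 11971.5680 km = 1.1971568e+07 m
T = 2*pi*sqrt(r^3/mu) = 2*pi*sqrt(1.7157465e+21 / 3.986e14)
T = 13035.8026 s = 217.2634 min

217.2634 minutes


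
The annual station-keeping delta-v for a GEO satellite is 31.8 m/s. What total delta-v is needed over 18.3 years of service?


dV = rate * years = 31.8 * 18.3
dV = 581.9400 m/s

581.9400 m/s


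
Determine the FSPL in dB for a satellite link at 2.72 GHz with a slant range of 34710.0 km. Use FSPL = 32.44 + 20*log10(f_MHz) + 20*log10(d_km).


f = 2.72 GHz = 2720.0000 MHz
d = 34710.0 km
FSPL = 32.44 + 20*log10(2720.0000) + 20*log10(34710.0)
FSPL = 32.44 + 68.6914 + 90.8091
FSPL = 191.9405 dB

191.9405 dB


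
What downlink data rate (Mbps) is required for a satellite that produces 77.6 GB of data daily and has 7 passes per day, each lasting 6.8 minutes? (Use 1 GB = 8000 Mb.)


total contact time = 7 * 6.8 * 60 = 2856.0000 s
data = 77.6 GB = 620800.0000 Mb
rate = 620800.0000 / 2856.0000 = 217.3669 Mbps

217.3669 Mbps


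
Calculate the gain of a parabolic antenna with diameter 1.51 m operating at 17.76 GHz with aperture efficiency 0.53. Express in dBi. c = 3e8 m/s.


lambda = c/f = 3e8 / 1.776e+10 = 0.01689189 m
G = eta*(pi*D/lambda)^2 = 0.53*(pi*1.51/0.01689189)^2
G = 41799.6767 (linear)
G = 10*log10(41799.6767) = 46.2117 dBi

46.2117 dBi


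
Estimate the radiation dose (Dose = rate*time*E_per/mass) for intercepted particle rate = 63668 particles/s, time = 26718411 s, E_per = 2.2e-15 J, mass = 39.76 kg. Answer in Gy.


Total energy deposited = rate * time * E_per
  = 63668 * 26718411 * 2.2e-15 = 0.003742437 J
Dose = E_total / mass = 0.003742437 / 39.76
Dose = 9.4125683e-05 Gy

9.4126e-05 Gy


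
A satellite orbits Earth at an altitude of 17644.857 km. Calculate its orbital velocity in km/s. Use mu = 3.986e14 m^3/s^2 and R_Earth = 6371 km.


r = R_E + alt = 6371.0 + 17644.857 = 24015.8570 km = 2.4015857e+07 m
v = sqrt(mu/r) = sqrt(3.986e14 / 2.4015857e+07) = 4073.9867 m/s = 4.0740 km/s

4.0740 km/s


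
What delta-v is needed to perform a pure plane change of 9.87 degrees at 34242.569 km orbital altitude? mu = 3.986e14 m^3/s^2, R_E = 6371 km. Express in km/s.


r = 40613.5690 km = 4.0613569e+07 m
V = sqrt(mu/r) = 3132.8029 m/s
di = 9.87 deg = 0.172264 rad
dV = 2*V*sin(di/2) = 2*3132.8029*sin(0.086132)
dV = 539.0021 m/s = 0.5390021 km/s

0.5390 km/s


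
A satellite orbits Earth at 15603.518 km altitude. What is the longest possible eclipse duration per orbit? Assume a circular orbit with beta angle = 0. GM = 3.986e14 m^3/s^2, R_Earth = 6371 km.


r = 21974.5180 km
T = 540.3050 min
Eclipse fraction = arcsin(R_E/r)/pi = arcsin(6371.0000/21974.5180)/pi
= arcsin(0.2899267)/pi = 0.09363094
Eclipse duration = 0.09363094 * 540.3050 = 50.5893 min

50.5893 minutes


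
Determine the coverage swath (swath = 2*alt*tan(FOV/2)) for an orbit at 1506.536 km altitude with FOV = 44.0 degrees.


FOV = 44.0 deg = 0.7679449 rad
swath = 2 * alt * tan(FOV/2) = 2 * 1506.536 * tan(0.3839724)
swath = 2 * 1506.536 * 0.4040262
swath = 1217.3601 km

1217.3601 km


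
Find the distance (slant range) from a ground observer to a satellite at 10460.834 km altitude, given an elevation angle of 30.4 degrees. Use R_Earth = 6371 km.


h = 10460.834 km, el = 30.4 deg
d = -R_E*sin(el) + sqrt((R_E*sin(el))^2 + 2*R_E*h + h^2)
d = -6371.0000*sin(0.5305801) + sqrt((6371.0000*0.5060338)^2 + 2*6371.0000*10460.834 + 10460.834^2)
d = 12685.6406 km

12685.6406 km


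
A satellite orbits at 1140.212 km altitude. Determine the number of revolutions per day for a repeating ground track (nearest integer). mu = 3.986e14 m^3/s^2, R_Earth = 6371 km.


r = 7.511212e+06 m
T = 2*pi*sqrt(r^3/mu) = 6478.5267 s = 107.9754 min
revs/day = 1440 / 107.9754 = 13.3364
Rounded: 13 revolutions per day

13 revolutions per day


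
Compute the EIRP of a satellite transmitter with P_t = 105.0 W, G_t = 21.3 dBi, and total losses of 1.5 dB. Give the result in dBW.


Pt = 105.0 W = 20.2119 dBW
EIRP = Pt_dBW + Gt - losses = 20.2119 + 21.3 - 1.5 = 40.0119 dBW

40.0119 dBW


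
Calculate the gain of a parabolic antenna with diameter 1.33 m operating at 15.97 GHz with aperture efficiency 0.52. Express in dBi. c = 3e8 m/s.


lambda = c/f = 3e8 / 1.597e+10 = 0.01878522 m
G = eta*(pi*D/lambda)^2 = 0.52*(pi*1.33/0.01878522)^2
G = 25726.0846 (linear)
G = 10*log10(25726.0846) = 44.1037 dBi

44.1037 dBi


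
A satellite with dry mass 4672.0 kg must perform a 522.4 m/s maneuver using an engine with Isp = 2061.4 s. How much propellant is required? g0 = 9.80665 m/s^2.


ve = Isp * g0 = 2061.4 * 9.80665 = 20215.428310 m/s
mass ratio = exp(dv/ve) = exp(522.4/20215.428310) = 1.02617844
m_prop = m_dry * (mr - 1) = 4672.0 * (1.02617844 - 1)
m_prop = 122.3057 kg

122.3057 kg


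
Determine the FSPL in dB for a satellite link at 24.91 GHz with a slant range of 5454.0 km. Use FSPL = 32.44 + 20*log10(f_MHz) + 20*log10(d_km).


f = 24.91 GHz = 24910.0000 MHz
d = 5454.0 km
FSPL = 32.44 + 20*log10(24910.0000) + 20*log10(5454.0)
FSPL = 32.44 + 87.9275 + 74.7343
FSPL = 195.1018 dB

195.1018 dB


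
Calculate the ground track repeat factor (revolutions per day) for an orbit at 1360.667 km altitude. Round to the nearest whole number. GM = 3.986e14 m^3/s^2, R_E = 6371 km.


r = 7.731667e+06 m
T = 2*pi*sqrt(r^3/mu) = 6765.8277 s = 112.7638 min
revs/day = 1440 / 112.7638 = 12.7701
Rounded: 13 revolutions per day

13 revolutions per day


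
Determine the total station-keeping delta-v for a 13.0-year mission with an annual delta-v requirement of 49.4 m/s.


dV = rate * years = 49.4 * 13.0
dV = 642.2000 m/s

642.2000 m/s


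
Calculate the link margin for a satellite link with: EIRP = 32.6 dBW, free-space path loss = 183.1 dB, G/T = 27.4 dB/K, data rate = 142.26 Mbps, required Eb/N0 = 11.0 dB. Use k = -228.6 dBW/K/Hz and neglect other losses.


C/N0 = EIRP - FSPL + G/T - k = 32.6 - 183.1 + 27.4 - (-228.6)
C/N0 = 105.5000 dB-Hz
R_b = 142.26 Mbps = 1.4226e+08 bps -> 10*log10(R_b) = 81.5308 dB-Hz
Eb/N0 = C/N0 - 10*log10(R_b) = 105.5000 - 81.5308 = 23.9692 dB
Margin = Eb/N0 - Eb/N0_req = 23.9692 - 11.0 = 12.9692 dB (link closes)

12.9692 dB


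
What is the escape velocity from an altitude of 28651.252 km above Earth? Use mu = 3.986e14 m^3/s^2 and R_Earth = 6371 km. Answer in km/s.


r = 6371.0 + 28651.252 = 35022.2520 km = 3.5022252e+07 m
v_esc = sqrt(2*mu/r) = sqrt(2*3.986e14 / 3.5022252e+07)
v_esc = 4771.0241 m/s = 4.7710 km/s

4.7710 km/s


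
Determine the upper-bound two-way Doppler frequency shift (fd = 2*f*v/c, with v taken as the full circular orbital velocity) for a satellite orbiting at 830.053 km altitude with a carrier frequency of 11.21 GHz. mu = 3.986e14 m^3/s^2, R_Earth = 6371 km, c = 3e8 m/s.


r = 7.201053e+06 m
v = sqrt(mu/r) = 7439.9607 m/s (worst-case radial velocity)
f = 11.21 GHz = 1.121e+10 Hz
fd = 2*f*v/c = 2*1.121e+10*7439.9607/3.0e+08
fd = 556013.0656 Hz

556013.0656 Hz


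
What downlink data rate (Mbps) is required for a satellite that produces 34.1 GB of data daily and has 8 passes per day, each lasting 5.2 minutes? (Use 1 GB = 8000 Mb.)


total contact time = 8 * 5.2 * 60 = 2496.0000 s
data = 34.1 GB = 272800.0000 Mb
rate = 272800.0000 / 2496.0000 = 109.2949 Mbps

109.2949 Mbps


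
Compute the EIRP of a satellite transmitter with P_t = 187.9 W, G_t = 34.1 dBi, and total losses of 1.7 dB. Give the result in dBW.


Pt = 187.9 W = 22.7393 dBW
EIRP = Pt_dBW + Gt - losses = 22.7393 + 34.1 - 1.7 = 55.1393 dBW

55.1393 dBW


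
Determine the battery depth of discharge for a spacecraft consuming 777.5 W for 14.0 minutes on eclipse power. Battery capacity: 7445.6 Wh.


E_used = P * t / 60 = 777.5 * 14.0 / 60 = 181.4167 Wh
DOD = E_used / E_total * 100 = 181.4167 / 7445.6 * 100
DOD = 2.4366 %

2.4366 %


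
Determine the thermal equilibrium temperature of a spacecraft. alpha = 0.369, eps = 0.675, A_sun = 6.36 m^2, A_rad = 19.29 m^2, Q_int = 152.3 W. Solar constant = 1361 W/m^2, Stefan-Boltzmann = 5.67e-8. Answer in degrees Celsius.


Numerator = alpha*S*A_sun + Q_int = 0.369*1361*6.36 + 152.3 = 3346.3492 W
Denominator = eps*sigma*A_rad = 0.675*5.67e-8*19.29 = 7.3827652e-07 W/K^4
T^4 = 4.5326502e+09 K^4
T = 259.4705 K = -13.6795 C

-13.6795 degrees Celsius


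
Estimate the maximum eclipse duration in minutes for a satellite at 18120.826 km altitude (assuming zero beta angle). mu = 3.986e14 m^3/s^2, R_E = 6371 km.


r = 24491.8260 km
T = 635.7578 min
Eclipse fraction = arcsin(R_E/r)/pi = arcsin(6371.0000/24491.8260)/pi
= arcsin(0.2601276)/pi = 0.08376463
Eclipse duration = 0.08376463 * 635.7578 = 53.2540 min

53.2540 minutes


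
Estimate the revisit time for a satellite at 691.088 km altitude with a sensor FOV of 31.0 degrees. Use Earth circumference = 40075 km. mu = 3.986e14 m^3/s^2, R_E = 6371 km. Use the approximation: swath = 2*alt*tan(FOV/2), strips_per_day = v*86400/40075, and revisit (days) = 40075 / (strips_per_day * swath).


swath = 2*691.088*tan(0.270526) = 383.3113 km
v = sqrt(mu/r) = 7512.8044 m/s = 7.5128 km/s
strips/day = v*86400/40075 = 7.5128*86400/40075 = 16.1973
coverage/day = strips * swath = 16.1973 * 383.3113 = 6208.6039 km
revisit = 40075 / 6208.6039 = 6.4548 days

6.4548 days


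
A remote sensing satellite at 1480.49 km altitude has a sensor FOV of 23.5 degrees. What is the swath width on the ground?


FOV = 23.5 deg = 0.4101524 rad
swath = 2 * alt * tan(FOV/2) = 2 * 1480.49 * tan(0.2050762)
swath = 2 * 1480.49 * 0.2080003
swath = 615.8847 km

615.8847 km


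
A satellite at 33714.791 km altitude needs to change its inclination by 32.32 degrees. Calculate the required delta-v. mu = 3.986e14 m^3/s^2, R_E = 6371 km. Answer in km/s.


r = 40085.7910 km = 4.0085791e+07 m
V = sqrt(mu/r) = 3153.3590 m/s
di = 32.32 deg = 0.5640904 rad
dV = 2*V*sin(di/2) = 2*3153.3590*sin(0.2820452)
dV = 1755.2897 m/s = 1.7553 km/s

1.7553 km/s


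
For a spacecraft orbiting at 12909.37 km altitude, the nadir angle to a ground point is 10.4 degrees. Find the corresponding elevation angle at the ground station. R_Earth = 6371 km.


r = R_E + alt = 19280.3700 km
Law of sines in the satellite / Earth-center / ground-point triangle:
  sin(nadir)/R_E = sin(90 + el)/r  =>  cos(el) = (r/R_E)*sin(nadir)
cos(el) = (19280.3700 / 6371.0000) * sin(10.4 deg) = 0.5462998
el = arccos(0.5462998) = 56.8865 deg
(Earth-central angle = 90 - nadir - el = 22.7135 deg)

56.8865 degrees


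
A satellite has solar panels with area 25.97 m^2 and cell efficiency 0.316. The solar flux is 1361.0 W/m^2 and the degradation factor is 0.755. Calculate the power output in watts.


P = area * eta * S * degradation
P = 25.97 * 0.316 * 1361.0 * 0.755
P = 8432.6507 W

8432.6507 W


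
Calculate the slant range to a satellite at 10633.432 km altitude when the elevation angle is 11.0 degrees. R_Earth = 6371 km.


h = 10633.432 km, el = 11.0 deg
d = -R_E*sin(el) + sqrt((R_E*sin(el))^2 + 2*R_E*h + h^2)
d = -6371.0000*sin(0.1919862) + sqrt((6371.0000*0.190809)^2 + 2*6371.0000*10633.432 + 10633.432^2)
d = 14596.9729 km

14596.9729 km


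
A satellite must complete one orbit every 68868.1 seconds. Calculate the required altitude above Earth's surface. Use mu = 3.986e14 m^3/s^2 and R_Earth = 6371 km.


T = 68868.1 s
r = (mu*T^2/(4*pi^2))^(1/3) = (3.986e14 * 68868.1^2 / (4*pi^2))^(1/3)
r = 3.6313763e+07 m = 36313.7629 km
alt = r - R_E = 36313.7629 - 6371 = 29942.7629 km

29942.7629 km


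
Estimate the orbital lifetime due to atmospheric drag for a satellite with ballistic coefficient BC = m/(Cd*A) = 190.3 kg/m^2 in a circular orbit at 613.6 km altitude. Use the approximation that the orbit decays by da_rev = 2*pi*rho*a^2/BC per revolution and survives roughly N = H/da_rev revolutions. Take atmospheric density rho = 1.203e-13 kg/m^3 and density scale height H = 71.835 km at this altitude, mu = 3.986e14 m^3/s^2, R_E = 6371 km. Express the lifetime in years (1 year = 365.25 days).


a = R_E + alt = 6984.6000 km = 6.9846e+06 m
da_rev = 2*pi*rho*a^2/BC = 2*pi*1.203e-13*(6.9846e+06)^2/190.3 = 0.193771449 m per revolution
N = H/da_rev = 71835.0000 m / 0.193771449 m = 370720.2501 revolutions
P = 2*pi*sqrt(a^3/mu) = 5809.2963 s
lifetime = N*P = 370720.2501 * 5809.2963 = 2.1536238e+09 s = 24926.2013 days
years = 24926.2013 / 365.25 = 68.2442 years

68.2442 years


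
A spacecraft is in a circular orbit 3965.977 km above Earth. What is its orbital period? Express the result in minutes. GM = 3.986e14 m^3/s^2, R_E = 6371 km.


r = 10336.9770 km = 1.0336977e+07 m
T = 2*pi*sqrt(r^3/mu) = 2*pi*sqrt(1.104538e+21 / 3.986e14)
T = 10459.2741 s = 174.3212 min

174.3212 minutes


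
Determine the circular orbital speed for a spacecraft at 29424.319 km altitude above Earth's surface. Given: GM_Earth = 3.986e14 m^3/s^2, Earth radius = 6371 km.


r = R_E + alt = 6371.0 + 29424.319 = 35795.3190 km = 3.5795319e+07 m
v = sqrt(mu/r) = sqrt(3.986e14 / 3.5795319e+07) = 3336.9948 m/s = 3.3370 km/s

3.3370 km/s


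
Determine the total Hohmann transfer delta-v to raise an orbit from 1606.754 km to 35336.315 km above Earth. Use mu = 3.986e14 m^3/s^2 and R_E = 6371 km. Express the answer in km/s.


r1 = 7977.7540 km = 7.977754e+06 m
r2 = 41707.3150 km = 4.1707315e+07 m
dv1 = sqrt(mu/r1)*(sqrt(2*r2/(r1+r2)) - 1) = 2090.2387 m/s
dv2 = sqrt(mu/r2)*(1 - sqrt(2*r1/(r1+r2))) = 1339.5700 m/s
total dv = |dv1| + |dv2| = 2090.2387 + 1339.5700 = 3429.8087 m/s = 3.4298 km/s

3.4298 km/s


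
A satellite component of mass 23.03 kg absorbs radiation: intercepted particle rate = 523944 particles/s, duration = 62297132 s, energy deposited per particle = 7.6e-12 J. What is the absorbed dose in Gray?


Total energy deposited = rate * time * E_per
  = 523944 * 62297132 * 7.6e-12 = 248.0656 J
Dose = E_total / mass = 248.0656 / 23.03
Dose = 10.7714 Gy

10.7714 Gy


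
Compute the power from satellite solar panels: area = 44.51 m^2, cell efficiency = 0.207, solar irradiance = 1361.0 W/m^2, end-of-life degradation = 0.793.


P = area * eta * S * degradation
P = 44.51 * 0.207 * 1361.0 * 0.793
P = 9943.9573 W

9943.9573 W


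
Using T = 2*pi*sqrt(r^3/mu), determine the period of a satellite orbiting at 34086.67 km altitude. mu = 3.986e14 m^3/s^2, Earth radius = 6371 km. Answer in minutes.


r = 40457.6700 km = 4.045767e+07 m
T = 2*pi*sqrt(r^3/mu) = 2*pi*sqrt(6.6222047e+22 / 3.986e14)
T = 80986.4799 s = 1349.7747 min

1349.7747 minutes


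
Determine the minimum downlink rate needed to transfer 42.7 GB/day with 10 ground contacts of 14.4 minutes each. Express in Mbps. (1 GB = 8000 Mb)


total contact time = 10 * 14.4 * 60 = 8640.0000 s
data = 42.7 GB = 341600.0000 Mb
rate = 341600.0000 / 8640.0000 = 39.5370 Mbps

39.5370 Mbps


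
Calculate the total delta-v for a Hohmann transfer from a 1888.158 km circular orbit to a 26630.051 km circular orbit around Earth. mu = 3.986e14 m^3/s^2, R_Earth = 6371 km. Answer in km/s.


r1 = 8259.1580 km = 8.259158e+06 m
r2 = 33001.0510 km = 3.3001051e+07 m
dv1 = sqrt(mu/r1)*(sqrt(2*r2/(r1+r2)) - 1) = 1839.4045 m/s
dv2 = sqrt(mu/r2)*(1 - sqrt(2*r1/(r1+r2))) = 1276.4164 m/s
total dv = |dv1| + |dv2| = 1839.4045 + 1276.4164 = 3115.8209 m/s = 3.1158 km/s

3.1158 km/s


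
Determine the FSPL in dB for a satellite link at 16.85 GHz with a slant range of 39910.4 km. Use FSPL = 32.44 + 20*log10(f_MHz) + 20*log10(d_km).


f = 16.85 GHz = 16850.0000 MHz
d = 39910.4 km
FSPL = 32.44 + 20*log10(16850.0000) + 20*log10(39910.4)
FSPL = 32.44 + 84.5320 + 92.0217
FSPL = 208.9937 dB

208.9937 dB


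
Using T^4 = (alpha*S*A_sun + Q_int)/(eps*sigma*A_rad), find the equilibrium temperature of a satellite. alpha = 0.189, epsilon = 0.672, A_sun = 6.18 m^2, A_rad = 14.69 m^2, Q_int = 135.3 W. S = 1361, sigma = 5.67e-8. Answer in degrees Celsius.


Numerator = alpha*S*A_sun + Q_int = 0.189*1361*6.18 + 135.3 = 1724.9752 W
Denominator = eps*sigma*A_rad = 0.672*5.67e-8*14.69 = 5.5972426e-07 W/K^4
T^4 = 3.0818304e+09 K^4
T = 235.6146 K = -37.5354 C

-37.5354 degrees Celsius


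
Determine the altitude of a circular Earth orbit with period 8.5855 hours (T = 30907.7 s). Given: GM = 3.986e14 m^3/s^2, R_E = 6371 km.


T = 30907.7 s
r = (mu*T^2/(4*pi^2))^(1/3) = (3.986e14 * 30907.7^2 / (4*pi^2))^(1/3)
r = 2.128647e+07 m = 21286.4699 km
alt = r - R_E = 21286.4699 - 6371 = 14915.4699 km

14915.4699 km


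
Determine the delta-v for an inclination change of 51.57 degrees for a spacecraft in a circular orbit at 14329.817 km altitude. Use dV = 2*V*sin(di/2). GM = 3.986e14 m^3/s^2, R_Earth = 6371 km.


r = 20700.8170 km = 2.0700817e+07 m
V = sqrt(mu/r) = 4388.0837 m/s
di = 51.57 deg = 0.9000663 rad
dV = 2*V*sin(di/2) = 2*4388.0837*sin(0.4500331)
dV = 3817.5923 m/s = 3.8176 km/s

3.8176 km/s


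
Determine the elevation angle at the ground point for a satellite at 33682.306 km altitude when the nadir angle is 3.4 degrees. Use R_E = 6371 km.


r = R_E + alt = 40053.3060 km
Law of sines in the satellite / Earth-center / ground-point triangle:
  sin(nadir)/R_E = sin(90 + el)/r  =>  cos(el) = (r/R_E)*sin(nadir)
cos(el) = (40053.3060 / 6371.0000) * sin(3.4 deg) = 0.3728483
el = arccos(0.3728483) = 68.1086 deg
(Earth-central angle = 90 - nadir - el = 18.4914 deg)

68.1086 degrees


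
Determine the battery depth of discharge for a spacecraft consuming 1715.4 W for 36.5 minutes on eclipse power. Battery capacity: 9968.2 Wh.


E_used = P * t / 60 = 1715.4 * 36.5 / 60 = 1043.5350 Wh
DOD = E_used / E_total * 100 = 1043.5350 / 9968.2 * 100
DOD = 10.4686 %

10.4686 %


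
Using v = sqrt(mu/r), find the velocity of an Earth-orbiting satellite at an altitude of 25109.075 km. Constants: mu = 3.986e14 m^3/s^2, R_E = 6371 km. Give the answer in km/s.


r = R_E + alt = 6371.0 + 25109.075 = 31480.0750 km = 3.1480075e+07 m
v = sqrt(mu/r) = sqrt(3.986e14 / 3.1480075e+07) = 3558.3672 m/s = 3.5584 km/s

3.5584 km/s


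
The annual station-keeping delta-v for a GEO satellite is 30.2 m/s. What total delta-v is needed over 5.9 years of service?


dV = rate * years = 30.2 * 5.9
dV = 178.1800 m/s

178.1800 m/s


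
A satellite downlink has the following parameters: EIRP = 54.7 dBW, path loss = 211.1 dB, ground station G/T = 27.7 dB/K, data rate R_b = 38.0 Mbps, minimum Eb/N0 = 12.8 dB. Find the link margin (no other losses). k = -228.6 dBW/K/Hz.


C/N0 = EIRP - FSPL + G/T - k = 54.7 - 211.1 + 27.7 - (-228.6)
C/N0 = 99.9000 dB-Hz
R_b = 38.0 Mbps = 3.8e+07 bps -> 10*log10(R_b) = 75.7978 dB-Hz
Eb/N0 = C/N0 - 10*log10(R_b) = 99.9000 - 75.7978 = 24.1022 dB
Margin = Eb/N0 - Eb/N0_req = 24.1022 - 12.8 = 11.3022 dB (link closes)

11.3022 dB


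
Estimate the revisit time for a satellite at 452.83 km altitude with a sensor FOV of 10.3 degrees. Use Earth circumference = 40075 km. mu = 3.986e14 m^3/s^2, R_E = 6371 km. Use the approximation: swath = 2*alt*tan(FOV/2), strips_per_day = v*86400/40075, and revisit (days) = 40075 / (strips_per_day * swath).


swath = 2*452.83*tan(0.08988446) = 81.6247 km
v = sqrt(mu/r) = 7642.8361 m/s = 7.6428 km/s
strips/day = v*86400/40075 = 7.6428*86400/40075 = 16.4776
coverage/day = strips * swath = 16.4776 * 81.6247 = 1344.9816 km
revisit = 40075 / 1344.9816 = 29.7959 days

29.7959 days


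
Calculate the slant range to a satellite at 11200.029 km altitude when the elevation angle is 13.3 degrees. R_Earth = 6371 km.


h = 11200.029 km, el = 13.3 deg
d = -R_E*sin(el) + sqrt((R_E*sin(el))^2 + 2*R_E*h + h^2)
d = -6371.0000*sin(0.2321288) + sqrt((6371.0000*0.2300497)^2 + 2*6371.0000*11200.029 + 11200.029^2)
d = 14975.1420 km

14975.1420 km


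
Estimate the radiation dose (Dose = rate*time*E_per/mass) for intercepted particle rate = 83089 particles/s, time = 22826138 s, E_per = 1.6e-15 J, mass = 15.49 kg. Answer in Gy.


Total energy deposited = rate * time * E_per
  = 83089 * 22826138 * 1.6e-15 = 0.003034562 J
Dose = E_total / mass = 0.003034562 / 15.49
Dose = 1.9590456e-04 Gy

1.9590e-04 Gy


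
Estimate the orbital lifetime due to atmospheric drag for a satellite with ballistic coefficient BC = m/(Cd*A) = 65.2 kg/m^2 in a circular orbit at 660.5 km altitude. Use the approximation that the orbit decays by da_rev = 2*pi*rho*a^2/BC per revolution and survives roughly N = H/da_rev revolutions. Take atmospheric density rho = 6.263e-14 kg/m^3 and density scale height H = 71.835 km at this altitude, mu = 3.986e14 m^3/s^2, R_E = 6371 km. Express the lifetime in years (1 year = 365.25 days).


a = R_E + alt = 7031.5000 km = 7.0315e+06 m
da_rev = 2*pi*rho*a^2/BC = 2*pi*6.263e-14*(7.0315e+06)^2/65.2 = 0.298408127 m per revolution
N = H/da_rev = 71835.0000 m / 0.298408127 m = 240727.3581 revolutions
P = 2*pi*sqrt(a^3/mu) = 5867.9066 s
lifetime = N*P = 240727.3581 * 5867.9066 = 1.4125657e+09 s = 16349.1395 days
years = 16349.1395 / 365.25 = 44.7615 years

44.7615 years


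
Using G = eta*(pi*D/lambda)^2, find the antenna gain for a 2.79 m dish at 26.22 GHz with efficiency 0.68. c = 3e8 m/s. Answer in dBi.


lambda = c/f = 3e8 / 2.622e+10 = 0.01144165 m
G = eta*(pi*D/lambda)^2 = 0.68*(pi*2.79/0.01144165)^2
G = 399061.5912 (linear)
G = 10*log10(399061.5912) = 56.0104 dBi

56.0104 dBi


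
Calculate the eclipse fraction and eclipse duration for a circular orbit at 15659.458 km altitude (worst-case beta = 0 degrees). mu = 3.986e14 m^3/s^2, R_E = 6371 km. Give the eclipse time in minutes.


r = 22030.4580 km
T = 542.3695 min
Eclipse fraction = arcsin(R_E/r)/pi = arcsin(6371.0000/22030.4580)/pi
= arcsin(0.2891905)/pi = 0.09338612
Eclipse duration = 0.09338612 * 542.3695 = 50.6498 min

50.6498 minutes


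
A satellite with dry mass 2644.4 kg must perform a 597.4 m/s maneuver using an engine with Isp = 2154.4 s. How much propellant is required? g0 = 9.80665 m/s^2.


ve = Isp * g0 = 2154.4 * 9.80665 = 21127.446760 m/s
mass ratio = exp(dv/ve) = exp(597.4/21127.446760) = 1.02867958
m_prop = m_dry * (mr - 1) = 2644.4 * (1.02867958 - 1)
m_prop = 75.8403 kg

75.8403 kg


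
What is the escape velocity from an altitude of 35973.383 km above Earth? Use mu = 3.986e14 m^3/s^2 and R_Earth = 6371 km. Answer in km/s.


r = 6371.0 + 35973.383 = 42344.3830 km = 4.2344383e+07 m
v_esc = sqrt(2*mu/r) = sqrt(2*3.986e14 / 4.2344383e+07)
v_esc = 4338.9609 m/s = 4.3390 km/s

4.3390 km/s


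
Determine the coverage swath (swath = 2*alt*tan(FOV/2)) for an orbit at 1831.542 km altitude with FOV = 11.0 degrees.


FOV = 11.0 deg = 0.1919862 rad
swath = 2 * alt * tan(FOV/2) = 2 * 1831.542 * tan(0.09599311)
swath = 2 * 1831.542 * 0.09628905
swath = 352.7149 km

352.7149 km


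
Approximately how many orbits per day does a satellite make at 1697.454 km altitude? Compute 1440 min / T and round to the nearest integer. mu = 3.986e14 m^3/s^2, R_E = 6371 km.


r = 8.068454e+06 m
T = 2*pi*sqrt(r^3/mu) = 7212.6808 s = 120.2113 min
revs/day = 1440 / 120.2113 = 11.9789
Rounded: 12 revolutions per day

12 revolutions per day


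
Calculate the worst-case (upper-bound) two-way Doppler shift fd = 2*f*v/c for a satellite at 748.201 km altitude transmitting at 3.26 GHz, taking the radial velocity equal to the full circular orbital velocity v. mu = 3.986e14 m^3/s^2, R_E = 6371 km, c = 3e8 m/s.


r = 7.119201e+06 m
v = sqrt(mu/r) = 7482.6084 m/s (worst-case radial velocity)
f = 3.26 GHz = 3.26e+09 Hz
fd = 2*f*v/c = 2*3.26e+09*7482.6084/3.0e+08
fd = 162622.0236 Hz

162622.0236 Hz


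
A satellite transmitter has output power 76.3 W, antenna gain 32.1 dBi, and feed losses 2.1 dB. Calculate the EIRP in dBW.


Pt = 76.3 W = 18.8252 dBW
EIRP = Pt_dBW + Gt - losses = 18.8252 + 32.1 - 2.1 = 48.8252 dBW

48.8252 dBW


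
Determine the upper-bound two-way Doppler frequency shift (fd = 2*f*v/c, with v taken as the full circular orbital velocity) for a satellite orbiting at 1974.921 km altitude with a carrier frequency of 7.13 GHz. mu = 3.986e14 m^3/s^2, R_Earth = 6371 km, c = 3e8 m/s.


r = 8.345921e+06 m
v = sqrt(mu/r) = 6910.8507 m/s (worst-case radial velocity)
f = 7.13 GHz = 7.13e+09 Hz
fd = 2*f*v/c = 2*7.13e+09*6910.8507/3.0e+08
fd = 328495.7713 Hz

328495.7713 Hz


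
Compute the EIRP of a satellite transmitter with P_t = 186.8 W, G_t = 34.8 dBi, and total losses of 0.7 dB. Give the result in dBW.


Pt = 186.8 W = 22.7138 dBW
EIRP = Pt_dBW + Gt - losses = 22.7138 + 34.8 - 0.7 = 56.8138 dBW

56.8138 dBW


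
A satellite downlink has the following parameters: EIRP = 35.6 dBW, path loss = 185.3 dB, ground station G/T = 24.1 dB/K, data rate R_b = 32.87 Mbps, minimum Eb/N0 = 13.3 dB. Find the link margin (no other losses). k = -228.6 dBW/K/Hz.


C/N0 = EIRP - FSPL + G/T - k = 35.6 - 185.3 + 24.1 - (-228.6)
C/N0 = 103.0000 dB-Hz
R_b = 32.87 Mbps = 3.287e+07 bps -> 10*log10(R_b) = 75.1680 dB-Hz
Eb/N0 = C/N0 - 10*log10(R_b) = 103.0000 - 75.1680 = 27.8320 dB
Margin = Eb/N0 - Eb/N0_req = 27.8320 - 13.3 = 14.5320 dB (link closes)

14.5320 dB


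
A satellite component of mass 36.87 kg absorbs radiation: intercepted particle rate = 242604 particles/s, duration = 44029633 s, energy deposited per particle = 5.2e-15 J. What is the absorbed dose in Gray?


Total energy deposited = rate * time * E_per
  = 242604 * 44029633 * 5.2e-15 = 0.05554518 J
Dose = E_total / mass = 0.05554518 / 36.87
Dose = 0.001506514 Gy

0.0015 Gy


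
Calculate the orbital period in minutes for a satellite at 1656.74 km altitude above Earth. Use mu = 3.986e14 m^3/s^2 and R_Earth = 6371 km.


r = 8027.7400 km = 8.02774e+06 m
T = 2*pi*sqrt(r^3/mu) = 2*pi*sqrt(5.1734457e+20 / 3.986e14)
T = 7158.1562 s = 119.3026 min

119.3026 minutes


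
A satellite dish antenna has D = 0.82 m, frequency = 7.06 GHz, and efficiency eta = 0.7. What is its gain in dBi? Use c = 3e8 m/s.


lambda = c/f = 3e8 / 7.06e+09 = 0.04249292 m
G = eta*(pi*D/lambda)^2 = 0.7*(pi*0.82/0.04249292)^2
G = 2572.7192 (linear)
G = 10*log10(2572.7192) = 34.1039 dBi

34.1039 dBi


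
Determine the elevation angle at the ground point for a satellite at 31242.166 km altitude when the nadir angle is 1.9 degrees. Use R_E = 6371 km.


r = R_E + alt = 37613.1660 km
Law of sines in the satellite / Earth-center / ground-point triangle:
  sin(nadir)/R_E = sin(90 + el)/r  =>  cos(el) = (r/R_E)*sin(nadir)
cos(el) = (37613.1660 / 6371.0000) * sin(1.9 deg) = 0.1957418
el = arccos(0.1957418) = 78.7119 deg
(Earth-central angle = 90 - nadir - el = 9.3881 deg)

78.7119 degrees


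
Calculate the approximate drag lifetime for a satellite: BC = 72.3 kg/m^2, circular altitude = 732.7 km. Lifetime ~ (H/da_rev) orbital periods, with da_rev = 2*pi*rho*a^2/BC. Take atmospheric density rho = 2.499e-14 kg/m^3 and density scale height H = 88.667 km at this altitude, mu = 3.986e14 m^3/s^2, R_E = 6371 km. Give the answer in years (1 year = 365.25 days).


a = R_E + alt = 7103.7000 km = 7.1037e+06 m
da_rev = 2*pi*rho*a^2/BC = 2*pi*2.499e-14*(7.1037e+06)^2/72.3 = 0.109591546 m per revolution
N = H/da_rev = 88667.0000 m / 0.109591546 m = 809067.8854 revolutions
P = 2*pi*sqrt(a^3/mu) = 5958.5164 s
lifetime = N*P = 809067.8854 * 5958.5164 = 4.8208443e+09 s = 55796.8087 days
years = 55796.8087 / 365.25 = 152.7633 years

152.7633 years


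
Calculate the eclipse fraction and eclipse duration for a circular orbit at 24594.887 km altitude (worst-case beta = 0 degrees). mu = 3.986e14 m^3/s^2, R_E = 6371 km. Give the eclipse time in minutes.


r = 30965.8870 km
T = 903.8269 min
Eclipse fraction = arcsin(R_E/r)/pi = arcsin(6371.0000/30965.8870)/pi
= arcsin(0.2057425)/pi = 0.06596094
Eclipse duration = 0.06596094 * 903.8269 = 59.6173 min

59.6173 minutes


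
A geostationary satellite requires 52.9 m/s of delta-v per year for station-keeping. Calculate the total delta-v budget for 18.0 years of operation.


dV = rate * years = 52.9 * 18.0
dV = 952.2000 m/s

952.2000 m/s


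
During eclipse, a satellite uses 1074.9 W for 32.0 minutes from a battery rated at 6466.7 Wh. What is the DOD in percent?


E_used = P * t / 60 = 1074.9 * 32.0 / 60 = 573.2800 Wh
DOD = E_used / E_total * 100 = 573.2800 / 6466.7 * 100
DOD = 8.8651 %

8.8651 %


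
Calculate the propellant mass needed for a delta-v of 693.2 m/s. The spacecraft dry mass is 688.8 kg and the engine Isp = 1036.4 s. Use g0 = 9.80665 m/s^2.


ve = Isp * g0 = 1036.4 * 9.80665 = 10163.612060 m/s
mass ratio = exp(dv/ve) = exp(693.2/10163.612060) = 1.07058379
m_prop = m_dry * (mr - 1) = 688.8 * (1.07058379 - 1)
m_prop = 48.6181 kg

48.6181 kg


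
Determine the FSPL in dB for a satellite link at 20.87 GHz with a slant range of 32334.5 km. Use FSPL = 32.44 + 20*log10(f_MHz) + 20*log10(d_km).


f = 20.87 GHz = 20870.0000 MHz
d = 32334.5 km
FSPL = 32.44 + 20*log10(20870.0000) + 20*log10(32334.5)
FSPL = 32.44 + 86.3904 + 90.1933
FSPL = 209.0238 dB

209.0238 dB


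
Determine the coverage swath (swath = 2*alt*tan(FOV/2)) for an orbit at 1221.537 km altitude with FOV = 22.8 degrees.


FOV = 22.8 deg = 0.3979351 rad
swath = 2 * alt * tan(FOV/2) = 2 * 1221.537 * tan(0.1989675)
swath = 2 * 1221.537 * 0.2016354
swath = 492.6101 km

492.6101 km


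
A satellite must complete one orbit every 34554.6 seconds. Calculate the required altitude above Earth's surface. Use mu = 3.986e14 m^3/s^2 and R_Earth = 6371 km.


T = 34554.6 s
r = (mu*T^2/(4*pi^2))^(1/3) = (3.986e14 * 34554.6^2 / (4*pi^2))^(1/3)
r = 2.2929598e+07 m = 22929.5976 km
alt = r - R_E = 22929.5976 - 6371 = 16558.5976 km

16558.5976 km


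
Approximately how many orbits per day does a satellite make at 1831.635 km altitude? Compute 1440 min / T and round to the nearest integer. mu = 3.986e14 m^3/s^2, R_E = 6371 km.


r = 8.202635e+06 m
T = 2*pi*sqrt(r^3/mu) = 7393.3506 s = 123.2225 min
revs/day = 1440 / 123.2225 = 11.6862
Rounded: 12 revolutions per day

12 revolutions per day


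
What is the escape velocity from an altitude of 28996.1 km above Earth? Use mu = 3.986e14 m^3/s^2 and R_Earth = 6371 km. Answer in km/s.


r = 6371.0 + 28996.1 = 35367.1000 km = 3.53671e+07 m
v_esc = sqrt(2*mu/r) = sqrt(2*3.986e14 / 3.53671e+07)
v_esc = 4747.7071 m/s = 4.7477 km/s

4.7477 km/s


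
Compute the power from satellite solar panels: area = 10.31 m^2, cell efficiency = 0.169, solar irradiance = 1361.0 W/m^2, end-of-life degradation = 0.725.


P = area * eta * S * degradation
P = 10.31 * 0.169 * 1361.0 * 0.725
P = 1719.2598 W

1719.2598 W


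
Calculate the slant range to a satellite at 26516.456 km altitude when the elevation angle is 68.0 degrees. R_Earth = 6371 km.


h = 26516.456 km, el = 68.0 deg
d = -R_E*sin(el) + sqrt((R_E*sin(el))^2 + 2*R_E*h + h^2)
d = -6371.0000*sin(1.1868) + sqrt((6371.0000*0.9271839)^2 + 2*6371.0000*26516.456 + 26516.456^2)
d = 26893.6558 km

26893.6558 km


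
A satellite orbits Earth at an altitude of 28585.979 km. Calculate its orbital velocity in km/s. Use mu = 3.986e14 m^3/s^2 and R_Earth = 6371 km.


r = R_E + alt = 6371.0 + 28585.979 = 34956.9790 km = 3.4956979e+07 m
v = sqrt(mu/r) = sqrt(3.986e14 / 3.4956979e+07) = 3376.7717 m/s = 3.3768 km/s

3.3768 km/s


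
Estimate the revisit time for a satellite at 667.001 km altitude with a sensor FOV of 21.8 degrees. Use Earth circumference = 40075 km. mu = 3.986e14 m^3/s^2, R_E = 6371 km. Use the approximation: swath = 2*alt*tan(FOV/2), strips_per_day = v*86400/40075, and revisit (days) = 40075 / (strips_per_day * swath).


swath = 2*667.001*tan(0.1902409) = 256.8883 km
v = sqrt(mu/r) = 7525.6495 m/s = 7.5256 km/s
strips/day = v*86400/40075 = 7.5256*86400/40075 = 16.2250
coverage/day = strips * swath = 16.2250 * 256.8883 = 4168.0077 km
revisit = 40075 / 4168.0077 = 9.6149 days

9.6149 days


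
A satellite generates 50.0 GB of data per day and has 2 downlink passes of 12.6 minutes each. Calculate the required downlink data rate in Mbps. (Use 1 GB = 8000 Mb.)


total contact time = 2 * 12.6 * 60 = 1512.0000 s
data = 50.0 GB = 400000.0000 Mb
rate = 400000.0000 / 1512.0000 = 264.5503 Mbps

264.5503 Mbps


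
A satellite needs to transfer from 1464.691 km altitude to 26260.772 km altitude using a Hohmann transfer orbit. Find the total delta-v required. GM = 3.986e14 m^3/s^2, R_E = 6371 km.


r1 = 7835.6910 km = 7.835691e+06 m
r2 = 32631.7720 km = 3.2631772e+07 m
dv1 = sqrt(mu/r1)*(sqrt(2*r2/(r1+r2)) - 1) = 1925.2768 m/s
dv2 = sqrt(mu/r2)*(1 - sqrt(2*r1/(r1+r2))) = 1320.0607 m/s
total dv = |dv1| + |dv2| = 1925.2768 + 1320.0607 = 3245.3374 m/s = 3.2453 km/s

3.2453 km/s


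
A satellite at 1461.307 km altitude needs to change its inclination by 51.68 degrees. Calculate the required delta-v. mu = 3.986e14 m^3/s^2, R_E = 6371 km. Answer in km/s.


r = 7832.3070 km = 7.832307e+06 m
V = sqrt(mu/r) = 7133.8471 m/s
di = 51.68 deg = 0.9019862 rad
dV = 2*V*sin(di/2) = 2*7133.8471*sin(0.4509931)
dV = 6218.7105 m/s = 6.2187 km/s

6.2187 km/s


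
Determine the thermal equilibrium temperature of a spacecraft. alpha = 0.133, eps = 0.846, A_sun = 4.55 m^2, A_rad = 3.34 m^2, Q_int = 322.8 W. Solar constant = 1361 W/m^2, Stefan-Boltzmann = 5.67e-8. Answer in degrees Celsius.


Numerator = alpha*S*A_sun + Q_int = 0.133*1361*4.55 + 322.8 = 1146.4091 W
Denominator = eps*sigma*A_rad = 0.846*5.67e-8*3.34 = 1.6021379e-07 W/K^4
T^4 = 7.1554962e+09 K^4
T = 290.8439 K = 17.6939 C

17.6939 degrees Celsius


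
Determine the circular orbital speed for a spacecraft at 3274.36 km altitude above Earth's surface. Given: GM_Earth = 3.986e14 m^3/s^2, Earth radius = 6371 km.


r = R_E + alt = 6371.0 + 3274.36 = 9645.3600 km = 9.64536e+06 m
v = sqrt(mu/r) = sqrt(3.986e14 / 9.64536e+06) = 6428.4967 m/s = 6.4285 km/s

6.4285 km/s


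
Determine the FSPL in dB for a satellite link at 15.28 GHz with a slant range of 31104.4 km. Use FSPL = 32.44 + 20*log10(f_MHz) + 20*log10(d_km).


f = 15.28 GHz = 15280.0000 MHz
d = 31104.4 km
FSPL = 32.44 + 20*log10(15280.0000) + 20*log10(31104.4)
FSPL = 32.44 + 83.6825 + 89.8564
FSPL = 205.9789 dB

205.9789 dB


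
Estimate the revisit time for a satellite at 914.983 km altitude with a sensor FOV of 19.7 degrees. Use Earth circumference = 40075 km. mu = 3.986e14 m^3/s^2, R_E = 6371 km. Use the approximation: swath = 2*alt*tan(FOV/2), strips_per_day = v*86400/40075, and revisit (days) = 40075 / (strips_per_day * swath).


swath = 2*914.983*tan(0.1719149) = 317.7349 km
v = sqrt(mu/r) = 7396.4712 m/s = 7.3965 km/s
strips/day = v*86400/40075 = 7.3965*86400/40075 = 15.9465
coverage/day = strips * swath = 15.9465 * 317.7349 = 5066.7519 km
revisit = 40075 / 5066.7519 = 7.9094 days

7.9094 days


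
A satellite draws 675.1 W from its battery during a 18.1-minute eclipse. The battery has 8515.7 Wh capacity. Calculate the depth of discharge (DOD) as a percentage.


E_used = P * t / 60 = 675.1 * 18.1 / 60 = 203.6552 Wh
DOD = E_used / E_total * 100 = 203.6552 / 8515.7 * 100
DOD = 2.3915 %

2.3915 %


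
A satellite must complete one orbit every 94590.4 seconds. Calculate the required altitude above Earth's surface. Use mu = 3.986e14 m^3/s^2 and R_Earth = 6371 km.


T = 94590.4 s
r = (mu*T^2/(4*pi^2))^(1/3) = (3.986e14 * 94590.4^2 / (4*pi^2))^(1/3)
r = 4.487012e+07 m = 44870.1196 km
alt = r - R_E = 44870.1196 - 6371 = 38499.1196 km

38499.1196 km


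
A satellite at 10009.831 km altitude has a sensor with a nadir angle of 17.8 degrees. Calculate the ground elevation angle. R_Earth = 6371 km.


r = R_E + alt = 16380.8310 km
Law of sines in the satellite / Earth-center / ground-point triangle:
  sin(nadir)/R_E = sin(90 + el)/r  =>  cos(el) = (r/R_E)*sin(nadir)
cos(el) = (16380.8310 / 6371.0000) * sin(17.8 deg) = 0.7859901
el = arccos(0.7859901) = 38.1877 deg
(Earth-central angle = 90 - nadir - el = 34.0123 deg)

38.1877 degrees


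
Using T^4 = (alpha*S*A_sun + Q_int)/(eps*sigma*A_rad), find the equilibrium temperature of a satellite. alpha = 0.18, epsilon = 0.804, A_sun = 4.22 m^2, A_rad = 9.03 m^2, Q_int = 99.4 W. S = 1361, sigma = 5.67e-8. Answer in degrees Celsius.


Numerator = alpha*S*A_sun + Q_int = 0.18*1361*4.22 + 99.4 = 1133.2156 W
Denominator = eps*sigma*A_rad = 0.804*5.67e-8*9.03 = 4.116488e-07 W/K^4
T^4 = 2.7528699e+09 K^4
T = 229.0585 K = -44.0915 C

-44.0915 degrees Celsius


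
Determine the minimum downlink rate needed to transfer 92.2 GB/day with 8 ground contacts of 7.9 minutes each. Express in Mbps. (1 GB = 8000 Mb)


total contact time = 8 * 7.9 * 60 = 3792.0000 s
data = 92.2 GB = 737600.0000 Mb
rate = 737600.0000 / 3792.0000 = 194.5148 Mbps

194.5148 Mbps


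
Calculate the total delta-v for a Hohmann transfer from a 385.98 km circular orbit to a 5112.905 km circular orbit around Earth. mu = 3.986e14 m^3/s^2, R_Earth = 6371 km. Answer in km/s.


r1 = 6756.9800 km = 6.75698e+06 m
r2 = 11483.9050 km = 1.1483905e+07 m
dv1 = sqrt(mu/r1)*(sqrt(2*r2/(r1+r2)) - 1) = 937.8999 m/s
dv2 = sqrt(mu/r2)*(1 - sqrt(2*r1/(r1+r2))) = 820.4888 m/s
total dv = |dv1| + |dv2| = 937.8999 + 820.4888 = 1758.3887 m/s = 1.7584 km/s

1.7584 km/s


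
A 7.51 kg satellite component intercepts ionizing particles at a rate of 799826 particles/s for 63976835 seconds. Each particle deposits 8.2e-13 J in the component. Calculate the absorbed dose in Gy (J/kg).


Total energy deposited = rate * time * E_per
  = 799826 * 63976835 * 8.2e-13 = 41.9597 J
Dose = E_total / mass = 41.9597 / 7.51
Dose = 5.5872 Gy

5.5872 Gy


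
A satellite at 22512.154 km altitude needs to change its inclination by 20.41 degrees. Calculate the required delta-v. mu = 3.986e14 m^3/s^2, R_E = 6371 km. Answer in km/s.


r = 28883.1540 km = 2.8883154e+07 m
V = sqrt(mu/r) = 3714.8933 m/s
di = 20.41 deg = 0.3562217 rad
dV = 2*V*sin(di/2) = 2*3714.8933*sin(0.1781109)
dV = 1316.3399 m/s = 1.3163 km/s

1.3163 km/s


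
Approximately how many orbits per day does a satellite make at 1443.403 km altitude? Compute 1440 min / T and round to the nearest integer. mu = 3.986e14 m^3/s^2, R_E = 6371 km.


r = 7.814403e+06 m
T = 2*pi*sqrt(r^3/mu) = 6874.7186 s = 114.5786 min
revs/day = 1440 / 114.5786 = 12.5678
Rounded: 13 revolutions per day

13 revolutions per day


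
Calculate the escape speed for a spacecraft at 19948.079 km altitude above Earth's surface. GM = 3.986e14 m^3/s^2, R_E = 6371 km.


r = 6371.0 + 19948.079 = 26319.0790 km = 2.6319079e+07 m
v_esc = sqrt(2*mu/r) = sqrt(2*3.986e14 / 2.6319079e+07)
v_esc = 5503.6182 m/s = 5.5036 km/s

5.5036 km/s
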